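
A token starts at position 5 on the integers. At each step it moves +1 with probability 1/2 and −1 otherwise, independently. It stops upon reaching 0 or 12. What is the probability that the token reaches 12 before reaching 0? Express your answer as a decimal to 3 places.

0.417

With a fair step, P(i) = ½P(i−1) + ½P(i+1) with P(0)=0, P(12)=1 has the linear solution P(i) = i/12.
P(5) = 5/12 ≈ 0.417.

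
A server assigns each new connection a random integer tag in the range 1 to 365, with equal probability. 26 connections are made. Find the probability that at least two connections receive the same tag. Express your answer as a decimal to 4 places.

It's easier to compute the probability that all 26 are distinct.
P(all distinct) = 365/365 · 364/365 · ··· · 340/365 ≈ 0.4018.
So the probability of at least one match is 1 − 0.4018 = 0.5982.

0.5982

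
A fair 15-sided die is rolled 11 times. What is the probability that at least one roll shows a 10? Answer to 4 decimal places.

0.5318

P(no roll shows a 10) = (14/15)^11 ≈ 0.4682.
P(at least one) = 1 − 0.4682 = 0.5318.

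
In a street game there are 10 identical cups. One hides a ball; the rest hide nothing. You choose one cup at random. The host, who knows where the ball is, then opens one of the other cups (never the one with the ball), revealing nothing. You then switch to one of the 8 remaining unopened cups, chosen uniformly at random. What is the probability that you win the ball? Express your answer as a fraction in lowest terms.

Your original cup holds the ball with probability 1/10, so the other 9 collectively hold it with probability 9/10.
The host can always find an empty cup to open, so this doesn't change that 9/10; it is now spread over the 8 remaining unopened cups.
P(win by switching) = (9/10) · (1/8) = 9/80.

9/80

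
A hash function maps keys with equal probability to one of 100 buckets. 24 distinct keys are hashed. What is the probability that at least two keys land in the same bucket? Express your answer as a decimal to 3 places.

It's easier to compute the probability that all 24 are distinct.
P(all distinct) = 100/100 · 99/100 · ··· · 77/100 ≈ 0.049.
So the probability of at least one match is 1 − 0.049 = 0.951.

0.951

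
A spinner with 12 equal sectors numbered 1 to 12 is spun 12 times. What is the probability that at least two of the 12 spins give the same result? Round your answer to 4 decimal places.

P(all 12 different) = 12/12 · 11/12 · ··· · 1/12 ≈ 0.0001.
P(at least two equal) = 1 − 0.0001 = 0.9999.

0.9999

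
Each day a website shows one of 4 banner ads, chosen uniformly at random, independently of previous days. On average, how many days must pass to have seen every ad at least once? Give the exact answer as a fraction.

After i distinct types are collected, each trial gives a new one with probability (4−i)/4, so the expected wait for the next new type is 4/(4−i).
E = 4/4 + 4/3 + 4/2 + 4/1 = 25/3.

25/3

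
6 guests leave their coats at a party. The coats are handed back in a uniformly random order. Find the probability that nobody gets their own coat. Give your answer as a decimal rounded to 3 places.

This is the derangement probability: permutations of 6 with no fixed point.
D(6) = 6! · (1 − 1/1! + 1/2! − ··· + (−1)^6/6!) = 265.
P = 265/720 = 53/144 ≈ 0.368.

0.368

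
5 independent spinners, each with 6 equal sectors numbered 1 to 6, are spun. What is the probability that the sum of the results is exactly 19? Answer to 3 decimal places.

0.095

There are 6^5 = 7776 equally likely outcomes.
The number of ordered 5-tuples from {1,…,6} summing to 19 is 735.
P(sum = 19) = 735/7776 = 245/2592 ≈ 0.095.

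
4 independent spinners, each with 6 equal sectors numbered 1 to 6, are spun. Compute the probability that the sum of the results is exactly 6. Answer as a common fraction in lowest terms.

There are 6^4 = 1296 equally likely outcomes.
The number of ordered 4-tuples from {1,…,6} summing to 6 is 10.
P(sum = 6) = 10/1296 = 5/648.

5/648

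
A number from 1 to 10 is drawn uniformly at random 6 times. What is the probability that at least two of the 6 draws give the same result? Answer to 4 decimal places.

0.8488

P(all 6 different) = 10/10 · 9/10 · ··· · 5/10 ≈ 0.1512.
P(at least two equal) = 1 − 0.1512 = 0.8488.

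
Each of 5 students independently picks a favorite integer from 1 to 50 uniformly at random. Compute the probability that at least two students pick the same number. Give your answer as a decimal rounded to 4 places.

0.1864

It's easier to compute the probability that all 5 are distinct.
P(all distinct) = 50/50 · 49/50 · ··· · 46/50 ≈ 0.8136.
So the probability of at least one match is 1 − 0.8136 = 0.1864.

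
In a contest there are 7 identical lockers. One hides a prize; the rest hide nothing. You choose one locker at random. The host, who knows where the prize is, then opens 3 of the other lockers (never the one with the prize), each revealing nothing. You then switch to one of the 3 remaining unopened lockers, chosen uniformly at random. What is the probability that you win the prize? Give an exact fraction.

2/7

Your original locker holds the prize with probability 1/7, so the other 6 collectively hold it with probability 6/7.
The host can always find 3 empty lockers to open, so the reveals don't change that 6/7; it is now spread over the 3 remaining unopened lockers.
P(win by switching) = (6/7) · (1/3) = 2/7.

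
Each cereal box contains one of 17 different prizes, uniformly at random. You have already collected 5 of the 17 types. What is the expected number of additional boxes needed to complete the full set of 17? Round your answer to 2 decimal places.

Starting from 5 distinct types, each trial gives a new one with probability (17−i)/17 when i types are held, so the wait for the next new type is 17/(17−i).
E = 17/12 + 17/11 + 17/10 + 17/9 + 17/8 + 17/7 + 17/6 + 17/5 + 17/4 + 17/3 + 17/2 + 17/1 = 1462357/27720 ≈ 52.75.

52.75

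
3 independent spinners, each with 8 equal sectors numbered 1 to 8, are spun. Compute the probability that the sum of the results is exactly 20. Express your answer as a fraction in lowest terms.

15/512

There are 8^3 = 512 equally likely outcomes.
The number of ordered 3-tuples from {1,…,8} summing to 20 is 15.
P(sum = 20) = 15/512.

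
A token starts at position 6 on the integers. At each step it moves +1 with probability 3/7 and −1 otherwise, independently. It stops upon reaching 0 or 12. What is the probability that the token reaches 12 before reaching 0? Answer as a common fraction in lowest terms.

729/4825

Let r = q/p = (4/7)/(3/7) = 4/3. The recurrence P(i) = p·P(i+1) + q·P(i−1) with P(0)=0, P(12)=1 gives P(i) = (1 − r^i)/(1 − r^12).
P(6) = (1 − (4/3)^6) / (1 − (4/3)^12) = 729/4825.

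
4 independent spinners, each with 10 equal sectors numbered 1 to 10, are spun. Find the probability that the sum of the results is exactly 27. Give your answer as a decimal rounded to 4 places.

There are 10^4 = 10000 equally likely outcomes.
The number of ordered 4-tuples from {1,…,10} summing to 27 is 480.
P(sum = 27) = 480/10000 = 6/125 ≈ 0.0480.

0.0480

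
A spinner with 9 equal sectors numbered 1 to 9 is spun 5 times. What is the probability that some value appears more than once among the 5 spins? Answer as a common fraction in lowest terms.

1627/2187

P(all 5 different) = 9/9 · 8/9 · ··· · 5/9 = 560/2187.
P(at least two equal) = 1 − 560/2187 = 1627/2187.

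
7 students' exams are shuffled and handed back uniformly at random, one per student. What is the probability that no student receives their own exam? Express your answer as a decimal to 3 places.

0.368

This is the derangement probability: permutations of 7 with no fixed point.
D(7) = 7! · (1 − 1/1! + 1/2! − ··· + (−1)^7/7!) = 1854.
P = 1854/5040 = 103/280 ≈ 0.368.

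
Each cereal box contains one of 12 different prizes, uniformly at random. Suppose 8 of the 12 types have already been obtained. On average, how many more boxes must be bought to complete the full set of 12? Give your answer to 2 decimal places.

25.00

Starting from 8 distinct types, each trial gives a new one with probability (12−i)/12 when i types are held, so the wait for the next new type is 12/(12−i).
E = 12/4 + 12/3 + 12/2 + 12/1 = 25 ≈ 25.00.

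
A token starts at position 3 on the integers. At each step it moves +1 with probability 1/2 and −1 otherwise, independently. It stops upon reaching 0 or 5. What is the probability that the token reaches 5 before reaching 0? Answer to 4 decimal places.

0.6000

With a fair step, P(i) = ½P(i−1) + ½P(i+1) with P(0)=0, P(5)=1 has the linear solution P(i) = i/5.
P(3) = 3/5 ≈ 0.6000.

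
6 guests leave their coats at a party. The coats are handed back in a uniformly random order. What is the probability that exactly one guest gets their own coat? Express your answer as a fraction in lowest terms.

Choose which one is fixed: C(6,1) = 6 ways.
The remaining 5 must have no fixed point: D(5) = 44.
P = 6·44/720 = 11/30.

11/30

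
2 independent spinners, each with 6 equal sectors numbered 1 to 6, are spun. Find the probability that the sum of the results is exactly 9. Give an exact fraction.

There are 6^2 = 36 equally likely outcomes.
The number of ordered 2-tuples from {1,…,6} summing to 9 is 4.
P(sum = 9) = 4/36 = 1/9.

1/9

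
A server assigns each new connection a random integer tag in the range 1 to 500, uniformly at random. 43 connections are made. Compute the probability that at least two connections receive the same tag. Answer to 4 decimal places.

It's easier to compute the probability that all 43 are distinct.
P(all distinct) = 500/500 · 499/500 · ··· · 458/500 ≈ 0.1558.
So the probability of at least one match is 1 − 0.1558 = 0.8442.

0.8442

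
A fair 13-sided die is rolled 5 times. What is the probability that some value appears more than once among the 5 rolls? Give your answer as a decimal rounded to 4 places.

0.5840

P(all 5 different) = 13/13 · 12/13 · ··· · 9/13 ≈ 0.4160.
P(at least two equal) = 1 − 0.4160 = 0.5840.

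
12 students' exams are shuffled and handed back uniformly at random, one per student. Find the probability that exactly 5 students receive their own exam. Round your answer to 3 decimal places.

Choose which 5 of the 12 are fixed: C(12,5) = 792 ways.
The remaining 7 must have no fixed point: D(7) = 1854.
P = 792·1854/479001600 = 103/33600 ≈ 0.003.

0.003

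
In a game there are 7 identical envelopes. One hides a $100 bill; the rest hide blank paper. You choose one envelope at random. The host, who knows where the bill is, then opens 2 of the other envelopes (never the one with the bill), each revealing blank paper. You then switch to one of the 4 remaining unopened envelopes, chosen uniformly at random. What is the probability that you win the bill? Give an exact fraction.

Your original envelope holds the bill with probability 1/7, so the other 6 collectively hold it with probability 6/7.
The host can always find 2 empty envelopes to open, so the reveals don't change that 6/7; it is now spread over the 4 remaining unopened envelopes.
P(win by switching) = (6/7) · (1/4) = 3/14.

3/14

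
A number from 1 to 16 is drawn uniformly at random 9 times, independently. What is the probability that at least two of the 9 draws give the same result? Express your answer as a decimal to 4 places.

0.9396

P(all 9 different) = 16/16 · 15/16 · ··· · 8/16 ≈ 0.0604.
P(at least two equal) = 1 − 0.0604 = 0.9396.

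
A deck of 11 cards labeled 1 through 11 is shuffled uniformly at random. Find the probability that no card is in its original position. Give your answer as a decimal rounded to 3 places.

0.368

This is the derangement probability: permutations of 11 with no fixed point.
D(11) = 11! · (1 − 1/1! + 1/2! − ··· + (−1)^11/11!) = 14684570.
P = 14684570/39916800 = 1468457/3991680 ≈ 0.368.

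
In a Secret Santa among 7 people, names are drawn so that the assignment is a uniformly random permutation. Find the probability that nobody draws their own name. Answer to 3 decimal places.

0.368

This is the derangement probability: permutations of 7 with no fixed point.
D(7) = 7! · (1 − 1/1! + 1/2! − ··· + (−1)^7/7!) = 1854.
P = 1854/5040 = 103/280 ≈ 0.368.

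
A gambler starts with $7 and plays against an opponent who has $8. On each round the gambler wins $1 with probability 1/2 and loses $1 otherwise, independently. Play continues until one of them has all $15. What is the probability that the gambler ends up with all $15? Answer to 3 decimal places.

0.467

With a fair step, P(i) = ½P(i−1) + ½P(i+1) with P(0)=0, P(15)=1 has the linear solution P(i) = i/15.
P(7) = 7/15 ≈ 0.467.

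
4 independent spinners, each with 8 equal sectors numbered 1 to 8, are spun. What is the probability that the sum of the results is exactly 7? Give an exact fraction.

5/1024

There are 8^4 = 4096 equally likely outcomes.
The number of ordered 4-tuples from {1,…,8} summing to 7 is 20.
P(sum = 7) = 20/4096 = 5/1024.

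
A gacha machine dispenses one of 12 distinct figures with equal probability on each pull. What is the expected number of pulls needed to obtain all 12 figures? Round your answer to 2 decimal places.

37.24

After i distinct types are collected, each trial gives a new one with probability (12−i)/12, so the expected wait for the next new type is 12/(12−i).
E = 12/12 + 12/11 + 12/10 + 12/9 + 12/8 + 12/7 + 12/6 + 12/5 + 12/4 + 12/3 + 12/2 + 12/1 = 86021/2310 ≈ 37.24.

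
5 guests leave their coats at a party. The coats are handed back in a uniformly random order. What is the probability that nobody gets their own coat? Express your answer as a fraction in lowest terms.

11/30

This is the derangement probability: permutations of 5 with no fixed point.
D(5) = 5! · (1 − 1/1! + 1/2! − ··· + (−1)^5/5!) = 44.
P = 44/120 = 11/30.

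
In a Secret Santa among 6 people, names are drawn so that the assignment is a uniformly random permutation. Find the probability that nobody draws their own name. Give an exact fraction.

53/144

This is the derangement probability: permutations of 6 with no fixed point.
D(6) = 6! · (1 − 1/1! + 1/2! − ··· + (−1)^6/6!) = 265.
P = 265/720 = 53/144.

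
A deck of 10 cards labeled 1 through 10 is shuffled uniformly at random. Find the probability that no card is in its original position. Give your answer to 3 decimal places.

This is the derangement probability: permutations of 10 with no fixed point.
D(10) = 10! · (1 − 1/1! + 1/2! − ··· + (−1)^10/10!) = 1334961.
P = 1334961/3628800 = 16481/44800 ≈ 0.368.

0.368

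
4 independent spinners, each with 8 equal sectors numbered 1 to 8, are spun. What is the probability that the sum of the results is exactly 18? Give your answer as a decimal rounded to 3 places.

There are 8^4 = 4096 equally likely outcomes.
The number of ordered 4-tuples from {1,…,8} summing to 18 is 344.
P(sum = 18) = 344/4096 = 43/512 ≈ 0.084.

0.084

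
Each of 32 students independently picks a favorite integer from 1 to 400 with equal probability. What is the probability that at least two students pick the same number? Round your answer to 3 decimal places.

It's easier to compute the probability that all 32 are distinct.
P(all distinct) = 400/400 · 399/400 · ··· · 369/400 ≈ 0.280.
So the probability of at least one match is 1 − 0.280 = 0.720.

0.720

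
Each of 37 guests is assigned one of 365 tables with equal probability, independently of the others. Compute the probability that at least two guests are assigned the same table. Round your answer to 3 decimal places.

0.849

It's easier to compute the probability that all 37 are distinct.
P(all distinct) = 365/365 · 364/365 · ··· · 329/365 ≈ 0.151.
So the probability of at least one match is 1 − 0.151 = 0.849.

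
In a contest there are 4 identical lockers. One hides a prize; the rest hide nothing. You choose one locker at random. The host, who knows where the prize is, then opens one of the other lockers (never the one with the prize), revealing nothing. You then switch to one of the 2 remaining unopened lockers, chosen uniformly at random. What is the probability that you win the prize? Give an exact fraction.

Your original locker holds the prize with probability 1/4, so the other 3 collectively hold it with probability 3/4.
The host can always find an empty locker to open, so this doesn't change that 3/4; it is now spread over the 2 remaining unopened lockers.
P(win by switching) = (3/4) · (1/2) = 3/8.

3/8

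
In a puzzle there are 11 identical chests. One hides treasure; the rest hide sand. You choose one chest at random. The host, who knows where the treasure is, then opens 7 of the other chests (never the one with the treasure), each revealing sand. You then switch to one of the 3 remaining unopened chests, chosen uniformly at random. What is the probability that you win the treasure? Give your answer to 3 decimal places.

0.303

Your original chest holds the treasure with probability 1/11, so the other 10 collectively hold it with probability 10/11.
The host can always find 7 empty chests to open, so the reveals don't change that 10/11; it is now spread over the 3 remaining unopened chests.
P(win by switching) = (10/11) · (1/3) = 10/33 ≈ 0.303.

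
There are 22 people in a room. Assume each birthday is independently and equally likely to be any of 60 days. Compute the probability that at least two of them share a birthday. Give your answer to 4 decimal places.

It's easier to compute the probability that all 22 are distinct.
P(all distinct) = 60/60 · 59/60 · ··· · 39/60 ≈ 0.0121.
So the probability of at least one match is 1 − 0.0121 = 0.9879.

0.9879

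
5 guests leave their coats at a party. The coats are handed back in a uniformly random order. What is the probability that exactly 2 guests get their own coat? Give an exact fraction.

1/6

Choose which 2 of the 5 are fixed: C(5,2) = 10 ways.
The remaining 3 must have no fixed point: D(3) = 2.
P = 10·2/120 = 1/6.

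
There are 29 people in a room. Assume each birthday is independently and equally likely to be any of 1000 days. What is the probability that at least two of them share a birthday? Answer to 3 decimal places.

It's easier to compute the probability that all 29 are distinct.
P(all distinct) = 1000/1000 · 999/1000 · ··· · 972/1000 ≈ 0.664.
So the probability of at least one match is 1 − 0.664 = 0.336.

0.336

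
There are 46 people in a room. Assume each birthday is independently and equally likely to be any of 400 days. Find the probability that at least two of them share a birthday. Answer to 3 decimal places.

0.932

It's easier to compute the probability that all 46 are distinct.
P(all distinct) = 400/400 · 399/400 · ··· · 355/400 ≈ 0.068.
So the probability of at least one match is 1 − 0.068 = 0.932.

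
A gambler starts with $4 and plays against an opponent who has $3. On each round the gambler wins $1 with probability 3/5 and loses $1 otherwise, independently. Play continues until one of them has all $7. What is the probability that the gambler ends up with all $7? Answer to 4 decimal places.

0.8524

Let r = q/p = (2/5)/(3/5) = 2/3. The recurrence P(i) = p·P(i+1) + q·P(i−1) with P(0)=0, P(7)=1 gives P(i) = (1 − r^i)/(1 − r^7).
P(4) = (1 − (2/3)^4) / (1 − (2/3)^7) = 1755/2059 ≈ 0.8524.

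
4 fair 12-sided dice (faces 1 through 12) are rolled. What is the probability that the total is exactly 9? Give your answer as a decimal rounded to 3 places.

There are 12^4 = 20736 equally likely outcomes.
The number of ordered 4-tuples from {1,…,12} summing to 9 is 56.
P(sum = 9) = 56/20736 = 7/2592 ≈ 0.003.

0.003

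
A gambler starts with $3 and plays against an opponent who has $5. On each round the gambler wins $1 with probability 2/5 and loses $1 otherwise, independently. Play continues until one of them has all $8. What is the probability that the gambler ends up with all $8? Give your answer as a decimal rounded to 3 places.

Let r = q/p = (3/5)/(2/5) = 3/2. The recurrence P(i) = p·P(i+1) + q·P(i−1) with P(0)=0, P(8)=1 gives P(i) = (1 − r^i)/(1 − r^8).
P(3) = (1 − (3/2)^3) / (1 − (3/2)^8) = 608/6305 ≈ 0.096.

0.096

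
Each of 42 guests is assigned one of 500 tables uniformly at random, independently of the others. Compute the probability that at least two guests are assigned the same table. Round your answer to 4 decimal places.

0.8300

It's easier to compute the probability that all 42 are distinct.
P(all distinct) = 500/500 · 499/500 · ··· · 459/500 ≈ 0.1700.
So the probability of at least one match is 1 − 0.1700 = 0.8300.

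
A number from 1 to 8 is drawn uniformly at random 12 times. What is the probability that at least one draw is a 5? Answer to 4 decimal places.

0.7986

P(no draw is a 5) = (7/8)^12 ≈ 0.2014.
P(at least one) = 1 − 0.2014 = 0.7986.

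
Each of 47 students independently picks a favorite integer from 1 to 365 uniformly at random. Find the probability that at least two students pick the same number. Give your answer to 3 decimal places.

0.955

It's easier to compute the probability that all 47 are distinct.
P(all distinct) = 365/365 · 364/365 · ··· · 319/365 ≈ 0.045.
So the probability of at least one match is 1 − 0.045 = 0.955.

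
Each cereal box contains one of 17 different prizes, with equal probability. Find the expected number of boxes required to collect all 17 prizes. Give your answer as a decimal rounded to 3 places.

After i distinct types are collected, each trial gives a new one with probability (17−i)/17, so the expected wait for the next new type is 17/(17−i).
E = 17/17 + 17/16 + 17/15 + 17/14 + 17/13 + 17/12 + 17/11 + 17/10 + 17/9 + 17/8 + 17/7 + 17/6 + 17/5 + 17/4 + 17/3 + 17/2 + 17/1 = 42142223/720720 ≈ 58.472.

58.472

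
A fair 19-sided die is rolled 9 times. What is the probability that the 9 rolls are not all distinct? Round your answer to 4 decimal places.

0.8961

P(all 9 different) = 19/19 · 18/19 · ··· · 11/19 ≈ 0.1039.
P(at least two equal) = 1 − 0.1039 = 0.8961.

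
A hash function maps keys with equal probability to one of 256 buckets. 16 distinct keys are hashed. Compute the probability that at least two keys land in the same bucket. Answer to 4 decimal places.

0.3803

It's easier to compute the probability that all 16 are distinct.
P(all distinct) = 256/256 · 255/256 · ··· · 241/256 ≈ 0.6197.
So the probability of at least one match is 1 − 0.6197 = 0.3803.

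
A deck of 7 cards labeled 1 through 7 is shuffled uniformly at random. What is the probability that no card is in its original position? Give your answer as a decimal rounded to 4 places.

0.3679

This is the derangement probability: permutations of 7 with no fixed point.
D(7) = 7! · (1 − 1/1! + 1/2! − ··· + (−1)^7/7!) = 1854.
P = 1854/5040 = 103/280 ≈ 0.3679.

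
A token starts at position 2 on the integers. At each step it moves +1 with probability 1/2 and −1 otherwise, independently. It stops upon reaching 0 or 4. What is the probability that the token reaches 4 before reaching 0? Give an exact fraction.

1/2

With a fair step, P(i) = ½P(i−1) + ½P(i+1) with P(0)=0, P(4)=1 has the linear solution P(i) = i/4.
P(2) = 2/4 = 1/2.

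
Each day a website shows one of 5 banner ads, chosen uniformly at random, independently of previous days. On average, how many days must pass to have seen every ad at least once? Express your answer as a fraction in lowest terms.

After i distinct types are collected, each trial gives a new one with probability (5−i)/5, so the expected wait for the next new type is 5/(5−i).
E = 5/5 + 5/4 + 5/3 + 5/2 + 5/1 = 137/12.

137/12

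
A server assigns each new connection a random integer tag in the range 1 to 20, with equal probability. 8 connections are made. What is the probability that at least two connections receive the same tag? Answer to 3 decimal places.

It's easier to compute the probability that all 8 are distinct.
P(all distinct) = 20/20 · 19/20 · ··· · 13/20 ≈ 0.198.
So the probability of at least one match is 1 − 0.198 = 0.802.

0.802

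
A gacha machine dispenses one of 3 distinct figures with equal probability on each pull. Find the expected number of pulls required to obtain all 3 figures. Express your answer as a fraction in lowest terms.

11/2

After i distinct types are collected, each trial gives a new one with probability (3−i)/3, so the expected wait for the next new type is 3/(3−i).
E = 3/3 + 3/2 + 3/1 = 11/2.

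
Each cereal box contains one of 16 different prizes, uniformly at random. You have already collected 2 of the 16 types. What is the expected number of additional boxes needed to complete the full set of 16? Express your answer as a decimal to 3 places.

52.025

Starting from 2 distinct types, each trial gives a new one with probability (16−i)/16 when i types are held, so the wait for the next new type is 16/(16−i).
E = 16/14 + 16/13 + 16/12 + 16/11 + 16/10 + 16/9 + 16/8 + 16/7 + 16/6 + 16/5 + 16/4 + 16/3 + 16/2 + 16/1 = 2343466/45045 ≈ 52.025.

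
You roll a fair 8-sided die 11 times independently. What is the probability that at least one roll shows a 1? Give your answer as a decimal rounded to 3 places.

0.770

P(no roll shows a 1) = (7/8)^11 ≈ 0.230.
P(at least one) = 1 − 0.230 = 0.770.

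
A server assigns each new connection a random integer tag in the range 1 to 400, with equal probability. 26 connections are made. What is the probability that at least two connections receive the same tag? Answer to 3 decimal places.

It's easier to compute the probability that all 26 are distinct.
P(all distinct) = 400/400 · 399/400 · ··· · 375/400 ≈ 0.436.
So the probability of at least one match is 1 − 0.436 = 0.564.

0.564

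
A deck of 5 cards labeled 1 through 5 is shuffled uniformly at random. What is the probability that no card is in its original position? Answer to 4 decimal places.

This is the derangement probability: permutations of 5 with no fixed point.
D(5) = 5! · (1 − 1/1! + 1/2! − ··· + (−1)^5/5!) = 44.
P = 44/120 = 11/30 ≈ 0.3667.

0.3667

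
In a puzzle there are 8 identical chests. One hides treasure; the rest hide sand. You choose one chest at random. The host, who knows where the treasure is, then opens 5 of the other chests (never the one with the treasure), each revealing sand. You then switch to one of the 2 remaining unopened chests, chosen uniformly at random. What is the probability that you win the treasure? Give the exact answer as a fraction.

7/16

Your original chest holds the treasure with probability 1/8, so the other 7 collectively hold it with probability 7/8.
The host can always find 5 empty chests to open, so the reveals don't change that 7/8; it is now spread over the 2 remaining unopened chests.
P(win by switching) = (7/8) · (1/2) = 7/16.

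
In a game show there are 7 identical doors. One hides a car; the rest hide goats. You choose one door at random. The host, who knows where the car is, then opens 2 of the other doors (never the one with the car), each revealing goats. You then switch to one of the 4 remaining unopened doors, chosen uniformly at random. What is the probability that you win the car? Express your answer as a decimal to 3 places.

0.214

Your original door holds the car with probability 1/7, so the other 6 collectively hold it with probability 6/7.
The host can always find 2 empty doors to open, so the reveals don't change that 6/7; it is now spread over the 4 remaining unopened doors.
P(win by switching) = (6/7) · (1/4) = 3/14 ≈ 0.214.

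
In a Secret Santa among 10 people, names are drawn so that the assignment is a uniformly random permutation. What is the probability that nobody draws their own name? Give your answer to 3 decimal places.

This is the derangement probability: permutations of 10 with no fixed point.
D(10) = 10! · (1 − 1/1! + 1/2! − ··· + (−1)^10/10!) = 1334961.
P = 1334961/3628800 = 16481/44800 ≈ 0.368.

0.368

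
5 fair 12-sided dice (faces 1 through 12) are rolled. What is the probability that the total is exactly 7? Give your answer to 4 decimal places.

There are 12^5 = 248832 equally likely outcomes.
The number of ordered 5-tuples from {1,…,12} summing to 7 is 15.
P(sum = 7) = 15/248832 = 5/82944 ≈ 0.0001.

0.0001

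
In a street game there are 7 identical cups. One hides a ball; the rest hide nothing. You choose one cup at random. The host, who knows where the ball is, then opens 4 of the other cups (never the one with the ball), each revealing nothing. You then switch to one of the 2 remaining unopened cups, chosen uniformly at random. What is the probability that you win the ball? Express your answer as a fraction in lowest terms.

3/7

Your original cup holds the ball with probability 1/7, so the other 6 collectively hold it with probability 6/7.
The host can always find 4 empty cups to open, so the reveals don't change that 6/7; it is now spread over the 2 remaining unopened cups.
P(win by switching) = (6/7) · (1/2) = 3/7.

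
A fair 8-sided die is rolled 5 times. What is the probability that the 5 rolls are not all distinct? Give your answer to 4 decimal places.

0.7949

P(all 5 different) = 8/8 · 7/8 · ··· · 4/8 ≈ 0.2051.
P(at least two equal) = 1 − 0.2051 = 0.7949.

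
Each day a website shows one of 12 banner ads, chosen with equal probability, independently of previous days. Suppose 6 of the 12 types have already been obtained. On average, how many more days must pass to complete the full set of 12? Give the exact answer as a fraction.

147/5

Starting from 6 distinct types, each trial gives a new one with probability (12−i)/12 when i types are held, so the wait for the next new type is 12/(12−i).
E = 12/6 + 12/5 + 12/4 + 12/3 + 12/2 + 12/1 = 147/5.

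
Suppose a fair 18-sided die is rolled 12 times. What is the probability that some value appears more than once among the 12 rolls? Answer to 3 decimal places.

P(all 12 different) = 18/18 · 17/18 · ··· · 7/18 ≈ 0.008.
P(at least two equal) = 1 − 0.008 = 0.992.

0.992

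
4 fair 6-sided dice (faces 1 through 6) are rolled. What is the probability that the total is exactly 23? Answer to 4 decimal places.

There are 6^4 = 1296 equally likely outcomes.
The number of ordered 4-tuples from {1,…,6} summing to 23 is 4.
P(sum = 23) = 4/1296 = 1/324 ≈ 0.0031.

0.0031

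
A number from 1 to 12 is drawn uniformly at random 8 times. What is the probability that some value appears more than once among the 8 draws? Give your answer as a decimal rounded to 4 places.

P(all 8 different) = 12/12 · 11/12 · ··· · 5/12 ≈ 0.0464.
P(at least two equal) = 1 − 0.0464 = 0.9536.

0.9536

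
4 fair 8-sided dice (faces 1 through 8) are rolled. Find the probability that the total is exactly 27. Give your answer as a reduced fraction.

There are 8^4 = 4096 equally likely outcomes.
The number of ordered 4-tuples from {1,…,8} summing to 27 is 56.
P(sum = 27) = 56/4096 = 7/512.

7/512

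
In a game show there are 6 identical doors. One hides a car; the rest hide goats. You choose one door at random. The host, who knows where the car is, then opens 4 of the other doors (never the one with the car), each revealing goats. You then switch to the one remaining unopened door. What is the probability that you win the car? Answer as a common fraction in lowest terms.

Your original door holds the car with probability 1/6, so the other 5 collectively hold it with probability 5/6.
The host can always find 4 empty doors to open, so the reveals don't change that 5/6; it is now spread over the 1 remaining unopened door.
P(win by switching) = (5/6) · (1/1) = 5/6.

5/6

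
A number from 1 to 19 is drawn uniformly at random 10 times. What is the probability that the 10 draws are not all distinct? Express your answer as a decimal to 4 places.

P(all 10 different) = 19/19 · 18/19 · ··· · 10/19 ≈ 0.0547.
P(at least two equal) = 1 − 0.0547 = 0.9453.

0.9453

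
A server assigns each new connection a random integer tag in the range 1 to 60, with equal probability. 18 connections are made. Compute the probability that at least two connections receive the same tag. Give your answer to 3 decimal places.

0.942

It's easier to compute the probability that all 18 are distinct.
P(all distinct) = 60/60 · 59/60 · ··· · 43/60 ≈ 0.058.
So the probability of at least one match is 1 − 0.058 = 0.942.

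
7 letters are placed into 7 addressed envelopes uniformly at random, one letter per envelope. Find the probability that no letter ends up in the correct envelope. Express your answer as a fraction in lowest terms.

This is the derangement probability: permutations of 7 with no fixed point.
D(7) = 7! · (1 − 1/1! + 1/2! − ··· + (−1)^7/7!) = 1854.
P = 1854/5040 = 103/280.

103/280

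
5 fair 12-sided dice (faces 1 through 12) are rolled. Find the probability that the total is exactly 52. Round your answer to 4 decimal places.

There are 12^5 = 248832 equally likely outcomes.
The number of ordered 5-tuples from {1,…,12} summing to 52 is 495.
P(sum = 52) = 495/248832 = 55/27648 ≈ 0.0020.

0.0020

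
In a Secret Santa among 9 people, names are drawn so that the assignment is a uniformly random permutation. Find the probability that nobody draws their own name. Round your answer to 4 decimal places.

This is the derangement probability: permutations of 9 with no fixed point.
D(9) = 9! · (1 − 1/1! + 1/2! − ··· + (−1)^9/9!) = 133496.
P = 133496/362880 = 16687/45360 ≈ 0.3679.

0.3679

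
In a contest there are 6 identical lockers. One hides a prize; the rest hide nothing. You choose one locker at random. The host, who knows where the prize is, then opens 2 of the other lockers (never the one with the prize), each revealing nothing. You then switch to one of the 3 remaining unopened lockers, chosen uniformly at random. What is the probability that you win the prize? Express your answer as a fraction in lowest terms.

Your original locker holds the prize with probability 1/6, so the other 5 collectively hold it with probability 5/6.
The host can always find 2 empty lockers to open, so the reveals don't change that 5/6; it is now spread over the 3 remaining unopened lockers.
P(win by switching) = (5/6) · (1/3) = 5/18.

5/18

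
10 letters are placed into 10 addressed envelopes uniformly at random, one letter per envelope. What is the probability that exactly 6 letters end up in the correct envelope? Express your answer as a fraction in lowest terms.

1/1920

Choose which 6 of the 10 are fixed: C(10,6) = 210 ways.
The remaining 4 must have no fixed point: D(4) = 9.
P = 210·9/3628800 = 1/1920.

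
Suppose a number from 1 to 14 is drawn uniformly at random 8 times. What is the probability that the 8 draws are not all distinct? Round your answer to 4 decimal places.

0.9180

P(all 8 different) = 14/14 · 13/14 · ··· · 7/14 ≈ 0.0820.
P(at least two equal) = 1 − 0.0820 = 0.9180.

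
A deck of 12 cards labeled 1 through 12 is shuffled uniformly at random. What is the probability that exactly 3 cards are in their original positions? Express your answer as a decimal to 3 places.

0.061

Choose which 3 of the 12 are fixed: C(12,3) = 220 ways.
The remaining 9 must have no fixed point: D(9) = 133496.
P = 220·133496/479001600 = 16687/272160 ≈ 0.061.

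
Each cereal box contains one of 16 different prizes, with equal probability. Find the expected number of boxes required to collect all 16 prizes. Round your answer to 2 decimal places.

After i distinct types are collected, each trial gives a new one with probability (16−i)/16, so the expected wait for the next new type is 16/(16−i).
E = 16/16 + 16/15 + 16/14 + 16/13 + 16/12 + 16/11 + 16/10 + 16/9 + 16/8 + 16/7 + 16/6 + 16/5 + 16/4 + 16/3 + 16/2 + 16/1 = 2436559/45045 ≈ 54.09.

54.09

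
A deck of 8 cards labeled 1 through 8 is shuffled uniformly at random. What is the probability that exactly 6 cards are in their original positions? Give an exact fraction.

1/1440

Choose which 6 of the 8 are fixed: C(8,6) = 28 ways.
The remaining 2 must have no fixed point: D(2) = 1.
P = 28·1/40320 = 1/1440.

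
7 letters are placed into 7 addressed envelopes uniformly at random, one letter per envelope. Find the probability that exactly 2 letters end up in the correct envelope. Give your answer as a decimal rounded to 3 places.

Choose which 2 of the 7 are fixed: C(7,2) = 21 ways.
The remaining 5 must have no fixed point: D(5) = 44.
P = 21·44/5040 = 11/60 ≈ 0.183.

0.183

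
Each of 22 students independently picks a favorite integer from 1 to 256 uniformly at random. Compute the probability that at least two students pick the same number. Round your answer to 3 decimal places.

It's easier to compute the probability that all 22 are distinct.
P(all distinct) = 256/256 · 255/256 · ··· · 235/256 ≈ 0.395.
So the probability of at least one match is 1 − 0.395 = 0.605.

0.605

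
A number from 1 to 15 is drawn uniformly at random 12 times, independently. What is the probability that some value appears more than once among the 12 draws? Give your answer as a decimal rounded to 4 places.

0.9983

P(all 12 different) = 15/15 · 14/15 · ··· · 4/15 ≈ 0.0017.
P(at least two equal) = 1 − 0.0017 = 0.9983.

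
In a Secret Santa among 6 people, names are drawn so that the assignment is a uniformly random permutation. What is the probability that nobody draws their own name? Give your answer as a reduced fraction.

This is the derangement probability: permutations of 6 with no fixed point.
D(6) = 6! · (1 − 1/1! + 1/2! − ··· + (−1)^6/6!) = 265.
P = 265/720 = 53/144.

53/144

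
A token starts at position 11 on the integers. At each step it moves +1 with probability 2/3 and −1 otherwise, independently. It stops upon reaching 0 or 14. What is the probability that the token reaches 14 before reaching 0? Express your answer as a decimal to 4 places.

0.9996

Let r = q/p = (1/3)/(2/3) = 1/2. The recurrence P(i) = p·P(i+1) + q·P(i−1) with P(0)=0, P(14)=1 gives P(i) = (1 − r^i)/(1 − r^14).
P(11) = (1 − (1/2)^11) / (1 − (1/2)^14) = 16376/16383 ≈ 0.9996.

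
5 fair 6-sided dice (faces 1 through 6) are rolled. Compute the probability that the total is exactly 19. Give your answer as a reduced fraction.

245/2592

There are 6^5 = 7776 equally likely outcomes.
The number of ordered 5-tuples from {1,…,6} summing to 19 is 735.
P(sum = 19) = 735/7776 = 245/2592.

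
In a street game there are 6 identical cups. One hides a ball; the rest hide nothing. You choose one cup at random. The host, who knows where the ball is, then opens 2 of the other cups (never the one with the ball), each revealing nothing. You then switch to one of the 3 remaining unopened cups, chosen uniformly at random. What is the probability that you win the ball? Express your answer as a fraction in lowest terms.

Your original cup holds the ball with probability 1/6, so the other 5 collectively hold it with probability 5/6.
The host can always find 2 empty cups to open, so the reveals don't change that 5/6; it is now spread over the 3 remaining unopened cups.
P(win by switching) = (5/6) · (1/3) = 5/18.

5/18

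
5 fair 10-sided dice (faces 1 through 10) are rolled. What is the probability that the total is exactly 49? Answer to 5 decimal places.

0.00005

There are 10^5 = 100000 equally likely outcomes.
The number of ordered 5-tuples from {1,…,10} summing to 49 is 5.
P(sum = 49) = 5/100000 = 1/20000 ≈ 0.00005.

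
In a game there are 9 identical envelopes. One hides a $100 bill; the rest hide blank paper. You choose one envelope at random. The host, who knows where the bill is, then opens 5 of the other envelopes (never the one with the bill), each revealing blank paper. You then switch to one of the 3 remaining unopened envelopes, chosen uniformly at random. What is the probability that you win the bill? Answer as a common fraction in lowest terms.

8/27

Your original envelope holds the bill with probability 1/9, so the other 8 collectively hold it with probability 8/9.
The host can always find 5 empty envelopes to open, so the reveals don't change that 8/9; it is now spread over the 3 remaining unopened envelopes.
P(win by switching) = (8/9) · (1/3) = 8/27.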